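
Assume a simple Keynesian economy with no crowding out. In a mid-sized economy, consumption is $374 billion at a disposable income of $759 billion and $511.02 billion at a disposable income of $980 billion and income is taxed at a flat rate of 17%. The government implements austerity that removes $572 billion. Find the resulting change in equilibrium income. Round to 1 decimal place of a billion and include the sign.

−$1,178.4 billion

MPC = ΔC/ΔYd = (511.02 − 374)/(980 − 759) = 137.02/221 = 0.62.
Expenditure multiplier = 1/(1 − c(1−t)) = 1/(1 − 0.62×0.83) = 1/0.4854 ≈ 2.06.
ΔY = k × ΔG = (−$572 billion) / 0.4854 ≈ −$1,178.4 billion.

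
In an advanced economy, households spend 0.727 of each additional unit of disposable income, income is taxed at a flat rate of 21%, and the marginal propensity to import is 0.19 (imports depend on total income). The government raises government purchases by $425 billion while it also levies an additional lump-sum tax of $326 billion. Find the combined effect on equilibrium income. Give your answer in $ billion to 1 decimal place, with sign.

+$305.4 billion

Expenditure multiplier = 1/(1 − c(1−t) + m) = 1/(1 − 0.727×0.79 + 0.19) = 1/0.61567 ≈ 1.624.
ΔG contributes k·ΔG = (+$425 billion) / 0.61567 ≈ +$690.3 billion.
ΔT of +$326 billion changes first-round spending by −c·ΔT = −$237.002 billion, contributing k·(−c·ΔT) = (−$237.002 billion) / 0.61567 ≈ −$384.9 billion.
Net ΔY = k(ΔG − c·ΔT) = (+$187.998 billion) / 0.61567 ≈ +$305.4 billion.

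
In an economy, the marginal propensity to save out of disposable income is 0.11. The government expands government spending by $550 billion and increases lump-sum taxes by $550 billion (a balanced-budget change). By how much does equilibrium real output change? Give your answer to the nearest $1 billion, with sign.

+$550 billion

MPC = 1 − MPS = 1 − 0.11 = 0.89.
Expenditure multiplier = 1/(1 − MPC) = 1/(1 − 0.89) = 1/0.11 ≈ 9.091.
ΔG contributes k·ΔG = (+$550 billion) / 0.11 = +$5,000 billion.
ΔT of +$550 billion changes first-round spending by −c·ΔT = −$489.5 billion, contributing k·(−c·ΔT) = (−$489.5 billion) / 0.11 = −$4,450 billion.
With ΔG = ΔT and no other leakages, the balanced-budget multiplier is 1, so ΔY = ΔG = +$550 billion.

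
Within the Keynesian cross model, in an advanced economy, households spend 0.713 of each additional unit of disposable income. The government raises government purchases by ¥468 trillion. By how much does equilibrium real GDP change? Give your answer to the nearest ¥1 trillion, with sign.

Expenditure multiplier = 1/(1 − MPC) = 1/(1 − 0.713) = 1/0.287 ≈ 3.484.
ΔY = k × ΔG = (+¥468 trillion) / 0.287 ≈ +¥1,631 trillion.

+¥1,631 trillion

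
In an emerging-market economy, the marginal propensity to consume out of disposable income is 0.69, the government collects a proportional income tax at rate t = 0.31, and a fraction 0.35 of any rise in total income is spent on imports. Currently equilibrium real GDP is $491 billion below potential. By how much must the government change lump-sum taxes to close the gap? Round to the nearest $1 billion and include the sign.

−$622 billion

Spending multiplier = 1/(1 − c(1−t) + m) = 1/(1 − 0.69×0.69 + 0.35) = 1/0.8739 ≈ 1.144.
Tax multiplier = −c·k = −0.69/0.8739 ≈ −0.79. Need ΔY = +$491 billion, so ΔT = ΔY/(−c·k) = −(+$491 billion) × 0.8739 / 0.69 ≈ −$622 billion.
The government should cut lump-sum taxes by $622 billion.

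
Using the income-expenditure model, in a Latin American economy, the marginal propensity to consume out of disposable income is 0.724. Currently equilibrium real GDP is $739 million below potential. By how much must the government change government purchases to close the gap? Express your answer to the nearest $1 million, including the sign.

Spending multiplier = 1/(1 − MPC) = 1/(1 − 0.724) = 1/0.276 ≈ 3.623.
Need ΔY = +$739 million, so ΔG = ΔY/k = (+$739 million) × 0.276 ≈ +$204 million.
The government should increase government purchases by $204 million.

+$204 million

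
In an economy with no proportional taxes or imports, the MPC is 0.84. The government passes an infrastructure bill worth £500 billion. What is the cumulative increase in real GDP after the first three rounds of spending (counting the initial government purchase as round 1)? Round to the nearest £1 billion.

Round 1 adds ΔG = £500 billion; each later round is MPC = 0.84 times the previous.
After 3 rounds: 500 + 420 + 352.8 = ΔG·(1 − c^3)/(1 − c) = 500 × (1 − 0.592704)/0.16 ≈ £1,273 billion.

£1,273 billion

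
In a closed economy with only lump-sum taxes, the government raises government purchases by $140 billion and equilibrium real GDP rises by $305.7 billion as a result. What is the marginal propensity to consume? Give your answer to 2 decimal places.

0.54

Implied spending multiplier k = ΔY/ΔG = 305.7/140 ≈ 2.1836.
Since k = 1/(1 − MPC), MPC = 1 − 1/k = 1 − ΔG/ΔY = 1 − 140/305.7 ≈ 0.54.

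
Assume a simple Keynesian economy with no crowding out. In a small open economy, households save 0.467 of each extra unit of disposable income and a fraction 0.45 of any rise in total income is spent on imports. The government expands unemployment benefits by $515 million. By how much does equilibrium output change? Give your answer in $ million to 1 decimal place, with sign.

+$299.3 million

MPC = 1 − MPS = 1 − 0.467 = 0.533.
The transfer change shifts disposable income by +$515 million, so first-round consumption changes by c·ΔTR = 0.533 × (+$515 million) = +$274.495 million.
Expenditure multiplier = 1/(1 − c + m) = 1/(1 − 0.533 + 0.45) = 1/0.917 ≈ 1.091.
The transfer multiplier is c × k ≈ 0.581, so ΔY = k × (c·ΔTR) = (+$274.495 million) / 0.917 ≈ +$299.3 million.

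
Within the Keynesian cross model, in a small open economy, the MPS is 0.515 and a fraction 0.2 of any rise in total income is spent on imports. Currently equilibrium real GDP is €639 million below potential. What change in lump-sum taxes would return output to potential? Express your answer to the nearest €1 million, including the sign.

MPC = 1 − MPS = 1 − 0.515 = 0.485.
Spending multiplier = 1/(1 − c + m) = 1/(1 − 0.485 + 0.2) = 1/0.715 ≈ 1.399.
Tax multiplier = −c·k = −0.485/0.715 ≈ −0.678. Need ΔY = +€639 million, so ΔT = ΔY/(−c·k) = −(+€639 million) × 0.715 / 0.485 ≈ −€942 million.
The government should cut lump-sum taxes by €942 million.

−€942 million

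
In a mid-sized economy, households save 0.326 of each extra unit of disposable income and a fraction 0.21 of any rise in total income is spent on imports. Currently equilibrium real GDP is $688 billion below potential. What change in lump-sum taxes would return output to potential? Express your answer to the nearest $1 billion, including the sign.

−$547 billion

MPC = 1 − MPS = 1 − 0.326 = 0.674.
Spending multiplier = 1/(1 − c + m) = 1/(1 − 0.674 + 0.21) = 1/0.536 ≈ 1.866.
Tax multiplier = −c·k = −0.674/0.536 ≈ −1.257. Need ΔY = +$688 billion, so ΔT = ΔY/(−c·k) = −(+$688 billion) × 0.536 / 0.674 ≈ −$547 billion.
The government should cut lump-sum taxes by $547 billion.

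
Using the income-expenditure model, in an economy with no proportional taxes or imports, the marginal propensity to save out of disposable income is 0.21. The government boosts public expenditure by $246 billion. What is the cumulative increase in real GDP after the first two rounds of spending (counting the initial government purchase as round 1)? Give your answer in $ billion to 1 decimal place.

$440.3 billion

MPC = 1 − MPS = 1 − 0.21 = 0.79.
Round 1 adds ΔG = $246 billion; each later round is MPC = 0.79 times the previous.
After 2 rounds: 246 + 194.34 = ΔG·(1 − c^2)/(1 − c) = 246 × (1 − 0.6241)/0.21 ≈ $440.3 billion.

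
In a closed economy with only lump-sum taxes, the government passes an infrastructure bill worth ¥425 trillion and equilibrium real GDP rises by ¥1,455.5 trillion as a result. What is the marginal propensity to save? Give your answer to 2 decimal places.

Implied spending multiplier k = ΔY/ΔG = 1,455.5/425 ≈ 3.4247.
Since k = 1/(1 − MPC), MPC = 1 − 1/k = 1 − ΔG/ΔY = 1 − 425/1,455.5 ≈ 0.71.
MPS = 1 − MPC = 0.29.

0.29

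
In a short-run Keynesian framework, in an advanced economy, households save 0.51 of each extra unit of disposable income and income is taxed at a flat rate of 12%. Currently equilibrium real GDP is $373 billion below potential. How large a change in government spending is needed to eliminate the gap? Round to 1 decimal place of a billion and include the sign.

MPC = 1 − MPS = 1 − 0.51 = 0.49.
Spending multiplier = 1/(1 − c(1−t)) = 1/(1 − 0.49×0.88) = 1/0.5688 ≈ 1.758.
Need ΔY = +$373 billion, so ΔG = ΔY/k = (+$373 billion) × 0.5688 ≈ +$212.2 billion.
The government should increase government spending by $212.2 billion.

+$212.2 billion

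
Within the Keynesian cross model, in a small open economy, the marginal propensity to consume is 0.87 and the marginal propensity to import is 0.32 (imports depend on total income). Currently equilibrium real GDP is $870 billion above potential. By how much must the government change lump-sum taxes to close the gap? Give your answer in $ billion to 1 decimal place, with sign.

+$450.0 billion

Spending multiplier = 1/(1 − c + m) = 1/(1 − 0.87 + 0.32) = 1/0.45 ≈ 2.222.
Tax multiplier = −c·k = −0.87/0.45 ≈ −1.933. Need ΔY = −$870 billion, so ΔT = ΔY/(−c·k) = −(−$870 billion) × 0.45 / 0.87 = +$450 billion.
The government should raise lump-sum taxes by $450 billion.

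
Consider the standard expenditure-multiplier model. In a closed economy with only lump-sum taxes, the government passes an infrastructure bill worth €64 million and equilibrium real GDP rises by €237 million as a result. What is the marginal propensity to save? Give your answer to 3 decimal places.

0.270

Implied spending multiplier k = ΔY/ΔG = 237/64 ≈ 3.7031.
Since k = 1/(1 − MPC), MPC = 1 − 1/k = 1 − ΔG/ΔY = 1 − 64/237 ≈ 0.730.
MPS = 1 − MPC = 0.270.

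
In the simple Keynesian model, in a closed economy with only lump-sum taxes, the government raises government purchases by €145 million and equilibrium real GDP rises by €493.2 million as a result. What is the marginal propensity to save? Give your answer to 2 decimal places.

0.29

Implied spending multiplier k = ΔY/ΔG = 493.2/145 ≈ 3.4014.
Since k = 1/(1 − MPC), MPC = 1 − 1/k = 1 − ΔG/ΔY = 1 − 145/493.2 ≈ 0.71.
MPS = 1 − MPC = 0.29.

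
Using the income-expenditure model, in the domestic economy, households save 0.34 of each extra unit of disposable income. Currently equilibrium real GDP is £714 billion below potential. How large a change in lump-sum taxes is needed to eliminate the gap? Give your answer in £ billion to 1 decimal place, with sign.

MPC = 1 − MPS = 1 − 0.34 = 0.66.
Spending multiplier = 1/(1 − MPC) = 1/(1 − 0.66) = 1/0.34 ≈ 2.941.
Tax multiplier = −c·k = −0.66/0.34 ≈ −1.941. Need ΔY = +£714 billion, so ΔT = ΔY/(−c·k) = −(+£714 billion) × 0.34 / 0.66 ≈ −£367.8 billion.
The government should cut lump-sum taxes by £367.8 billion.

−£367.8 billion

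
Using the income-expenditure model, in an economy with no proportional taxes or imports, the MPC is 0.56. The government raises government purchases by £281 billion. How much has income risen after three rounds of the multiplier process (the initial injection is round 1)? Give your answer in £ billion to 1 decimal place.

Round 1 adds ΔG = £281 billion; each later round is MPC = 0.56 times the previous.
After 3 rounds: 281 + 157.36 + 88.1216 = ΔG·(1 − c^3)/(1 − c) = 281 × (1 − 0.175616)/0.44 ≈ £526.5 billion.

£526.5 billion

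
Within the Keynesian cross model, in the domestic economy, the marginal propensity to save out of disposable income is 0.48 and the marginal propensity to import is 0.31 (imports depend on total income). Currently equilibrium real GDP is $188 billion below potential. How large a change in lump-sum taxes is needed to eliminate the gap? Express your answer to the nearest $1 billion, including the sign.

MPC = 1 − MPS = 1 − 0.48 = 0.52.
Spending multiplier = 1/(1 − c + m) = 1/(1 − 0.52 + 0.31) = 1/0.79 ≈ 1.266.
Tax multiplier = −c·k = −0.52/0.79 ≈ −0.658. Need ΔY = +$188 billion, so ΔT = ΔY/(−c·k) = −(+$188 billion) × 0.79 / 0.52 ≈ −$286 billion.
The government should cut lump-sum taxes by $286 billion.

−$286 billion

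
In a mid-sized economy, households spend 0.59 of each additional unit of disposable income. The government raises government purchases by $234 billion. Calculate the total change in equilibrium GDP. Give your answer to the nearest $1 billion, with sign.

+$571 billion

Government-spending multiplier = 1/(1 − MPC) = 1/(1 − 0.59) = 1/0.41 ≈ 2.439.
ΔY = k × ΔG = (+$234 billion) / 0.41 ≈ +$571 billion.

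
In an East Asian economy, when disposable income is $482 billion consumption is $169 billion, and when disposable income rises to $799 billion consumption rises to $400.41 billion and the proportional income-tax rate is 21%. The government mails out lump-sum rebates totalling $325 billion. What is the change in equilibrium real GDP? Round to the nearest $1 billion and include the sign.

MPC = ΔC/ΔYd = (400.41 − 169)/(799 − 482) = 231.41/317 = 0.73.
A lump-sum tax change of −$325 billion shifts disposable income by +$325 billion; first-round consumption changes by −c × ΔT = −0.73 × (−$325 billion) = +$237.25 billion.
Expenditure multiplier = 1/(1 − c(1−t)) = 1/(1 − 0.73×0.79) = 1/0.4233 ≈ 2.362.
The tax multiplier is −c × k ≈ −1.725, so ΔY = k × (−c·ΔT) = (+$237.25 billion) / 0.4233 ≈ +$560 billion.

+$560 billion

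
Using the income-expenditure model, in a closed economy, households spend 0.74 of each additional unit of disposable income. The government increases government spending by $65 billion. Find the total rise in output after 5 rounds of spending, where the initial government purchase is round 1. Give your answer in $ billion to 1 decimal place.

$194.5 billion

Round 1 adds ΔG = $65 billion; each later round is MPC = 0.74 times the previous.
After 5 rounds: 65 + 48.1 + 35.594 + 26.33956 + 19.4912744 = ΔG·(1 − c^5)/(1 − c) = 65 × (1 − 0.2219006624)/0.26 ≈ $194.5 billion.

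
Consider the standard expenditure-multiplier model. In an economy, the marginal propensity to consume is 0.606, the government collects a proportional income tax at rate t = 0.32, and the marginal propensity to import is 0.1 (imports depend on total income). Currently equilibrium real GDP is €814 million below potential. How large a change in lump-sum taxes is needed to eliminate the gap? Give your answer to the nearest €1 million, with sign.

Spending multiplier = 1/(1 − c(1−t) + m) = 1/(1 − 0.606×0.68 + 0.1) = 1/0.68792 ≈ 1.454.
Tax multiplier = −c·k = −0.606/0.68792 ≈ −0.881. Need ΔY = +€814 million, so ΔT = ΔY/(−c·k) = −(+€814 million) × 0.68792 / 0.606 ≈ −€924 million.
The government should cut lump-sum taxes by €924 million.

−€924 million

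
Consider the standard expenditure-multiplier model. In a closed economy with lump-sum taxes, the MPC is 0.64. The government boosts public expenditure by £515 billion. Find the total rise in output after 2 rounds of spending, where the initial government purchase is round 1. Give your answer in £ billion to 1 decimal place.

£844.6 billion

Round 1 adds ΔG = £515 billion; each later round is MPC = 0.64 times the previous.
After 2 rounds: 515 + 329.6 = ΔG·(1 − c^2)/(1 − c) = 515 × (1 − 0.4096)/0.36 = £844.6 billion.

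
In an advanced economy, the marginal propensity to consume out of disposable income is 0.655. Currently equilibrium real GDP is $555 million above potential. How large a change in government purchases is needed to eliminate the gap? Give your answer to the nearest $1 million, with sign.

−$191 million

Spending multiplier = 1/(1 − MPC) = 1/(1 − 0.655) = 1/0.345 ≈ 2.899.
Need ΔY = −$555 million, so ΔG = ΔY/k = (−$555 million) × 0.345 ≈ −$191 million.
The government should cut government purchases by $191 million.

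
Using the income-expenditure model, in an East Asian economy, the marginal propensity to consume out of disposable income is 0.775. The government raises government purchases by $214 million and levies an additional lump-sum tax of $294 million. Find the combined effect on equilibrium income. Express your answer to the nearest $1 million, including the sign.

Expenditure multiplier = 1/(1 − MPC) = 1/(1 − 0.775) = 1/0.225 ≈ 4.444.
ΔG contributes k·ΔG = (+$214 million) / 0.225 ≈ +$951.1 million.
ΔT of +$294 million changes first-round spending by −c·ΔT = −$227.85 million, contributing k·(−c·ΔT) = (−$227.85 million) / 0.225 ≈ −$1,012.7 million.
Net ΔY = k(ΔG − c·ΔT) = (−$13.85 million) / 0.225 ≈ −$62 million.

−$62 million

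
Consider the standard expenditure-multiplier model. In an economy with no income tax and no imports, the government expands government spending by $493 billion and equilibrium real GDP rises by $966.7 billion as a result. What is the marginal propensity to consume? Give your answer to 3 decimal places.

0.490

Implied spending multiplier k = ΔY/ΔG = 966.7/493 ≈ 1.9609.
Since k = 1/(1 − MPC), MPC = 1 − 1/k = 1 − ΔG/ΔY = 1 − 493/966.7 ≈ 0.490.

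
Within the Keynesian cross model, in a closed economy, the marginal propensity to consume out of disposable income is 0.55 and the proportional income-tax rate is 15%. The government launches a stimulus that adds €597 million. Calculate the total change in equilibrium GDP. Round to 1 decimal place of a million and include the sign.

Spending multiplier = 1/(1 − c(1−t)) = 1/(1 − 0.55×0.85) = 1/0.5325 ≈ 1.878.
ΔY = k × ΔG = (+€597 million) / 0.5325 ≈ +€1,121.1 million.

+€1,121.1 million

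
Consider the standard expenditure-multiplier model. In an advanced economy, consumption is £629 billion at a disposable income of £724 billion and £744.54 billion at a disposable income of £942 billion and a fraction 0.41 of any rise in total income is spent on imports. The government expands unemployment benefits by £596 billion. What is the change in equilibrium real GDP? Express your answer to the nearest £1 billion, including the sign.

+£359 billion

MPC = ΔC/ΔYd = (744.54 − 629)/(942 − 724) = 115.54/218 = 0.53.
The transfer change shifts disposable income by +£596 billion, so first-round consumption changes by c·ΔTR = 0.53 × (+£596 billion) = +£315.88 billion.
Expenditure multiplier = 1/(1 − c + m) = 1/(1 − 0.53 + 0.41) = 1/0.88 ≈ 1.136.
The transfer multiplier is c × k ≈ 0.602, so ΔY = k × (c·ΔTR) = (+£315.88 billion) / 0.88 ≈ +£359 billion.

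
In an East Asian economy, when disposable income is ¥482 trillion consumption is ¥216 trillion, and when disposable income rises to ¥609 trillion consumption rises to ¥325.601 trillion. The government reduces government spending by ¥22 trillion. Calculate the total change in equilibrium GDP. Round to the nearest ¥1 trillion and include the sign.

MPC = ΔC/ΔYd = (325.601 − 216)/(609 − 482) = 109.601/127 = 0.863.
Expenditure multiplier = 1/(1 − MPC) = 1/(1 − 0.863) = 1/0.137 ≈ 7.299.
ΔY = k × ΔG = (−¥22 trillion) / 0.137 ≈ −¥161 trillion.

−¥161 trillion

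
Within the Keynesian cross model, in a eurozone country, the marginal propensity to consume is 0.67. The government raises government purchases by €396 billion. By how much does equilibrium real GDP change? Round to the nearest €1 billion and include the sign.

+€1,200 billion

Government-spending multiplier = 1/(1 − MPC) = 1/(1 − 0.67) = 1/0.33 ≈ 3.03.
ΔY = k × ΔG = (+€396 billion) / 0.33 = +€1,200 billion.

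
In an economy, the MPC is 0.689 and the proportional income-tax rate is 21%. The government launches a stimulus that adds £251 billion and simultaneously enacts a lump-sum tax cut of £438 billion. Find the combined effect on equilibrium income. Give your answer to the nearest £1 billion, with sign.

+£1,213 billion

Expenditure multiplier = 1/(1 − c(1−t)) = 1/(1 − 0.689×0.79) = 1/0.45569 ≈ 2.194.
ΔG contributes k·ΔG = (+£251 billion) / 0.45569 ≈ +£550.8 billion.
ΔT of −£438 billion changes first-round spending by −c·ΔT = +£301.782 billion, contributing k·(−c·ΔT) = (+£301.782 billion) / 0.45569 ≈ +£662.3 billion.
Net ΔY = k(ΔG − c·ΔT) = (+£552.782 billion) / 0.45569 ≈ +£1,213 billion.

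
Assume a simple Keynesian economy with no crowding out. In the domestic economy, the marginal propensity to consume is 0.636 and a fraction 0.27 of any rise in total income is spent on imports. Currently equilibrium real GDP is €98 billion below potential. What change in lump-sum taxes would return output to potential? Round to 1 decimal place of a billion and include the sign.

Spending multiplier = 1/(1 − c + m) = 1/(1 − 0.636 + 0.27) = 1/0.634 ≈ 1.577.
Tax multiplier = −c·k = −0.636/0.634 ≈ −1.003. Need ΔY = +€98 billion, so ΔT = ΔY/(−c·k) = −(+€98 billion) × 0.634 / 0.636 ≈ −€97.7 billion.
The government should cut lump-sum taxes by €97.7 billion.

−€97.7 billion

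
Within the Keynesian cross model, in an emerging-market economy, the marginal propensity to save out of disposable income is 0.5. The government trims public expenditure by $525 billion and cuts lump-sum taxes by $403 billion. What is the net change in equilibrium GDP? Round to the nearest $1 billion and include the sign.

−$647 billion

MPC = 1 − MPS = 1 − 0.5 = 0.5.
Expenditure multiplier = 1/(1 − MPC) = 1/(1 − 0.5) = 1/0.5 = 2.
ΔG contributes k·ΔG = (−$525 billion) / 0.5 = −$1,050 billion.
ΔT of −$403 billion changes first-round spending by −c·ΔT = +$201.5 billion, contributing k·(−c·ΔT) = (+$201.5 billion) / 0.5 = +$403 billion.
Net ΔY = k(ΔG − c·ΔT) = (−$323.5 billion) / 0.5 = −$647 billion.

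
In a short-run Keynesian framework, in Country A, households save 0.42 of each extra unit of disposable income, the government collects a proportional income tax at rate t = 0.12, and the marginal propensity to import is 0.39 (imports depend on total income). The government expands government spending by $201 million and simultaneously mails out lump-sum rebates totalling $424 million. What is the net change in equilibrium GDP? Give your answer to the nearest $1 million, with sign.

MPC = 1 − MPS = 1 − 0.42 = 0.58.
Expenditure multiplier = 1/(1 − c(1−t) + m) = 1/(1 − 0.58×0.88 + 0.39) = 1/0.8796 ≈ 1.137.
ΔG contributes k·ΔG = (+$201 million) / 0.8796 ≈ +$228.5 million.
ΔT of −$424 million changes first-round spending by −c·ΔT = +$245.92 million, contributing k·(−c·ΔT) = (+$245.92 million) / 0.8796 ≈ +$279.6 million.
Net ΔY = k(ΔG − c·ΔT) = (+$446.92 million) / 0.8796 ≈ +$508 million.

+$508 million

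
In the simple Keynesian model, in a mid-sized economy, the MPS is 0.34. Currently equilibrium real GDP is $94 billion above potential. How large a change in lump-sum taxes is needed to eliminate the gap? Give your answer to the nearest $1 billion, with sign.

+$48 billion

MPC = 1 − MPS = 1 − 0.34 = 0.66.
Spending multiplier = 1/(1 − MPC) = 1/(1 − 0.66) = 1/0.34 ≈ 2.941.
Tax multiplier = −c·k = −0.66/0.34 ≈ −1.941. Need ΔY = −$94 billion, so ΔT = ΔY/(−c·k) = −(−$94 billion) × 0.34 / 0.66 ≈ +$48 billion.
The government should raise lump-sum taxes by $48 billion.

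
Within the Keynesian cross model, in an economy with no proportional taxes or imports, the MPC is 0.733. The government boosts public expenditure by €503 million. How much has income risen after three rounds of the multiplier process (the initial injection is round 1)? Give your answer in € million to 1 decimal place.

€1,142.0 million

Round 1 adds ΔG = €503 million; each later round is MPC = 0.733 times the previous.
After 3 rounds: 503 + 368.699 + 270.256367 = ΔG·(1 − c^3)/(1 − c) = 503 × (1 − 0.393832837)/0.267 ≈ €1,142 million.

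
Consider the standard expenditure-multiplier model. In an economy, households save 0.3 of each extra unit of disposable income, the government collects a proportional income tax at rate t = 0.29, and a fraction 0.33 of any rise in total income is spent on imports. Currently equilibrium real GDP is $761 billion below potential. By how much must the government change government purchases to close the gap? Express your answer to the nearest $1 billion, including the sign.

MPC = 1 − MPS = 1 − 0.3 = 0.7.
Spending multiplier = 1/(1 − c(1−t) + m) = 1/(1 − 0.7×0.71 + 0.33) = 1/0.833 ≈ 1.2.
Need ΔY = +$761 billion, so ΔG = ΔY/k = (+$761 billion) × 0.833 ≈ +$634 billion.
The government should increase government purchases by $634 billion.

+$634 billion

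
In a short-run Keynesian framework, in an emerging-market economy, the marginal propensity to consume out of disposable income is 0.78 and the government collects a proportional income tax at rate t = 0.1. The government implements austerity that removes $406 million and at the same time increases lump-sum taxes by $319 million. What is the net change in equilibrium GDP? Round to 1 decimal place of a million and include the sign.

Expenditure multiplier = 1/(1 − c(1−t)) = 1/(1 − 0.78×0.9) = 1/0.298 ≈ 3.356.
ΔG contributes k·ΔG = (−$406 million) / 0.298 ≈ −$1,362.4 million.
ΔT of +$319 million changes first-round spending by −c·ΔT = −$248.82 million, contributing k·(−c·ΔT) = (−$248.82 million) / 0.298 ≈ −$835 million.
Net ΔY = k(ΔG − c·ΔT) = (−$654.82 million) / 0.298 ≈ −$2,197.4 million.

−$2,197.4 million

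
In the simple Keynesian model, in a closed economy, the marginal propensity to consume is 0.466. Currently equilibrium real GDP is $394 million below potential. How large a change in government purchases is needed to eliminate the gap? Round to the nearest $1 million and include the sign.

+$210 million

Spending multiplier = 1/(1 − MPC) = 1/(1 − 0.466) = 1/0.534 ≈ 1.873.
Need ΔY = +$394 million, so ΔG = ΔY/k = (+$394 million) × 0.534 ≈ +$210 million.
The government should increase government purchases by $210 million.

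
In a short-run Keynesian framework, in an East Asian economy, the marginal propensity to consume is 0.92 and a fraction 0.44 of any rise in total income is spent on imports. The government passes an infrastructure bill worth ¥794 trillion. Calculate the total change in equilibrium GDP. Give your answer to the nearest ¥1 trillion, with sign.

+¥1,527 trillion

Expenditure multiplier = 1/(1 − c + m) = 1/(1 − 0.92 + 0.44) = 1/0.52 ≈ 1.923.
ΔY = k × ΔG = (+¥794 trillion) / 0.52 ≈ +¥1,527 trillion.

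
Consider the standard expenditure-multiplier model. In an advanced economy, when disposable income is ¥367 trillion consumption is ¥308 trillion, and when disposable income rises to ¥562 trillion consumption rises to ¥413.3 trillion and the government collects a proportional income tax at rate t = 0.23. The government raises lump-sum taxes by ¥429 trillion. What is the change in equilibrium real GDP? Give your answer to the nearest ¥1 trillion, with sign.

MPC = ΔC/ΔYd = (413.3 − 308)/(562 − 367) = 105.3/195 = 0.54.
A lump-sum tax change of +¥429 trillion shifts disposable income by −¥429 trillion; first-round consumption changes by −c × ΔT = −0.54 × (+¥429 trillion) = −¥231.66 trillion.
Expenditure multiplier = 1/(1 − c(1−t)) = 1/(1 − 0.54×0.77) = 1/0.5842 ≈ 1.712.
The tax multiplier is −c × k ≈ −0.924, so ΔY = k × (−c·ΔT) = (−¥231.66 trillion) / 0.5842 ≈ −¥397 trillion.

−¥397 trillion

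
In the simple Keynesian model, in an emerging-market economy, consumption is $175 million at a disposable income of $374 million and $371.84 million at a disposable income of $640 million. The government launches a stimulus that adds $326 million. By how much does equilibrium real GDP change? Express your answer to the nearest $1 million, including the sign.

+$1,254 million

MPC = ΔC/ΔYd = (371.84 − 175)/(640 − 374) = 196.84/266 = 0.74.
Government-spending multiplier = 1/(1 − MPC) = 1/(1 − 0.74) = 1/0.26 ≈ 3.846.
ΔY = k × ΔG = (+$326 million) / 0.26 ≈ +$1,254 million.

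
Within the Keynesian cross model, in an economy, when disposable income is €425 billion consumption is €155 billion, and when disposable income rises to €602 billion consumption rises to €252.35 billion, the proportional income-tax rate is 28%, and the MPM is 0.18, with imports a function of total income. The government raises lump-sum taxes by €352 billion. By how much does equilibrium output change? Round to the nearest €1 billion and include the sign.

−€247 billion

MPC = ΔC/ΔYd = (252.35 − 155)/(602 − 425) = 97.35/177 = 0.55.
A lump-sum tax change of +€352 billion shifts disposable income by −€352 billion; first-round consumption changes by −c × ΔT = −0.55 × (+€352 billion) = −€193.6 billion.
Expenditure multiplier = 1/(1 − c(1−t) + m) = 1/(1 − 0.55×0.72 + 0.18) = 1/0.784 ≈ 1.276.
The tax multiplier is −c × k ≈ −0.702, so ΔY = k × (−c·ΔT) = (−€193.6 billion) / 0.784 ≈ −€247 billion.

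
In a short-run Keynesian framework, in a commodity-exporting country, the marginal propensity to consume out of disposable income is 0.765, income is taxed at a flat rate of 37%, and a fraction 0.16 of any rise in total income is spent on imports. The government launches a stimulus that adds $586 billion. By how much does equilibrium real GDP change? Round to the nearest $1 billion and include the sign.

Spending multiplier = 1/(1 − c(1−t) + m) = 1/(1 − 0.765×0.63 + 0.16) = 1/0.67805 ≈ 1.475.
ΔY = k × ΔG = (+$586 billion) / 0.67805 ≈ +$864 billion.

+$864 billion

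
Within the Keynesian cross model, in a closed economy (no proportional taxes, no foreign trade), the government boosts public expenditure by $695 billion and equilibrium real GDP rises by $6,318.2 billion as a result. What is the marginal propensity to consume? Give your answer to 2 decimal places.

Implied spending multiplier k = ΔY/ΔG = 6,318.2/695 ≈ 9.0909.
Since k = 1/(1 − MPC), MPC = 1 − 1/k = 1 − ΔG/ΔY = 1 − 695/6,318.2 ≈ 0.89.

0.89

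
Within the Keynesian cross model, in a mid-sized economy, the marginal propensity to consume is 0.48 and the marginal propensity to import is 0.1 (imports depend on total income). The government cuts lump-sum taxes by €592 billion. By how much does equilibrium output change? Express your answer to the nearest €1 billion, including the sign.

+€458 billion

A lump-sum tax change of −€592 billion shifts disposable income by +€592 billion; first-round consumption changes by −c × ΔT = −0.48 × (−€592 billion) = +€284.16 billion.
Expenditure multiplier = 1/(1 − c + m) = 1/(1 − 0.48 + 0.1) = 1/0.62 ≈ 1.613.
The tax multiplier is −c × k ≈ −0.774, so ΔY = k × (−c·ΔT) = (+€284.16 billion) / 0.62 ≈ +€458 billion.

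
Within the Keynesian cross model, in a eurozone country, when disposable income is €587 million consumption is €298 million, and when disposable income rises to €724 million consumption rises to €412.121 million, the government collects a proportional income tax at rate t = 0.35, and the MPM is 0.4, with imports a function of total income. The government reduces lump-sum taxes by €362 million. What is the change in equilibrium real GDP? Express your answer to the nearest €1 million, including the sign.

+€351 million

MPC = ΔC/ΔYd = (412.121 − 298)/(724 − 587) = 114.121/137 = 0.833.
A lump-sum tax change of −€362 million shifts disposable income by +€362 million; first-round consumption changes by −c × ΔT = −0.833 × (−€362 million) = +€301.546 million.
Expenditure multiplier = 1/(1 − c(1−t) + m) = 1/(1 − 0.833×0.65 + 0.4) = 1/0.85855 ≈ 1.165.
The tax multiplier is −c × k ≈ −0.97, so ΔY = k × (−c·ΔT) = (+€301.546 million) / 0.85855 ≈ +€351 million.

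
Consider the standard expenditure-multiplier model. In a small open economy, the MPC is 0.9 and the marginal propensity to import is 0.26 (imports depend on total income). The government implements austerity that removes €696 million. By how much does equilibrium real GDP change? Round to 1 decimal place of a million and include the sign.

−€1,933.3 million

Spending multiplier = 1/(1 − c + m) = 1/(1 − 0.9 + 0.26) = 1/0.36 ≈ 2.778.
ΔY = k × ΔG = (−€696 million) / 0.36 ≈ −€1,933.3 million.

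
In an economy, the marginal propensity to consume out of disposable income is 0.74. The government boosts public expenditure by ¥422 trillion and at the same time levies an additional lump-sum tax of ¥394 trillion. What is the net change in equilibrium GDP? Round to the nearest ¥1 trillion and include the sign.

Expenditure multiplier = 1/(1 − MPC) = 1/(1 − 0.74) = 1/0.26 ≈ 3.846.
ΔG contributes k·ΔG = (+¥422 trillion) / 0.26 ≈ +¥1,623.1 trillion.
ΔT of +¥394 trillion changes first-round spending by −c·ΔT = −¥291.56 trillion, contributing k·(−c·ΔT) = (−¥291.56 trillion) / 0.26 ≈ −¥1,121.4 trillion.
Net ΔY = k(ΔG − c·ΔT) = (+¥130.44 trillion) / 0.26 ≈ +¥502 trillion.

+¥502 trillion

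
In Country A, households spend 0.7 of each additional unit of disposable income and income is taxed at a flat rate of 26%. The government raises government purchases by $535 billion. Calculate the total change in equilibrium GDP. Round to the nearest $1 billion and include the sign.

Spending multiplier = 1/(1 − c(1−t)) = 1/(1 − 0.7×0.74) = 1/0.482 ≈ 2.075.
ΔY = k × ΔG = (+$535 billion) / 0.482 ≈ +$1,110 billion.

+$1,110 billion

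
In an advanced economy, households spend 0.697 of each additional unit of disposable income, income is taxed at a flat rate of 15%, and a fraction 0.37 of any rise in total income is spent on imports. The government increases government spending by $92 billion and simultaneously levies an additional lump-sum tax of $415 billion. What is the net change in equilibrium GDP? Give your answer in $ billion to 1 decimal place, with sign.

−$253.7 billion

Expenditure multiplier = 1/(1 − c(1−t) + m) = 1/(1 − 0.697×0.85 + 0.37) = 1/0.77755 ≈ 1.286.
ΔG contributes k·ΔG = (+$92 billion) / 0.77755 ≈ +$118.3 billion.
ΔT of +$415 billion changes first-round spending by −c·ΔT = −$289.255 billion, contributing k·(−c·ΔT) = (−$289.255 billion) / 0.77755 ≈ −$372 billion.
Net ΔY = k(ΔG − c·ΔT) = (−$197.255 billion) / 0.77755 ≈ −$253.7 billion.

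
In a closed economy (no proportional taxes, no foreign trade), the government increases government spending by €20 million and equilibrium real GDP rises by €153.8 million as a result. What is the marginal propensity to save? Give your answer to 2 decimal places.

Implied spending multiplier k = ΔY/ΔG = 153.8/20 = 7.69.
Since k = 1/(1 − MPC), MPC = 1 − 1/k = 1 − ΔG/ΔY = 1 − 20/153.8 ≈ 0.87.
MPS = 1 − MPC = 0.13.

0.13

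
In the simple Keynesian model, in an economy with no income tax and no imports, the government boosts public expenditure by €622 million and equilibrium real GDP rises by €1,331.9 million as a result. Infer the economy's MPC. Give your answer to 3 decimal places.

0.533

Implied spending multiplier k = ΔY/ΔG = 1,331.9/622 ≈ 2.1413.
Since k = 1/(1 − MPC), MPC = 1 − 1/k = 1 − ΔG/ΔY = 1 − 622/1,331.9 ≈ 0.533.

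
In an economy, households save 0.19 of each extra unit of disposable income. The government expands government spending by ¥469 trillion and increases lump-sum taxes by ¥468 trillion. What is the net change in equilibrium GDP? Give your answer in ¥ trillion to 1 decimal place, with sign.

+¥473.3 trillion

MPC = 1 − MPS = 1 − 0.19 = 0.81.
Expenditure multiplier = 1/(1 − MPC) = 1/(1 − 0.81) = 1/0.19 ≈ 5.263.
ΔG contributes k·ΔG = (+¥469 trillion) / 0.19 ≈ +¥2,468.4 trillion.
ΔT of +¥468 trillion changes first-round spending by −c·ΔT = −¥379.08 trillion, contributing k·(−c·ΔT) = (−¥379.08 trillion) / 0.19 ≈ −¥1,995.2 trillion.
Net ΔY = k(ΔG − c·ΔT) = (+¥89.92 trillion) / 0.19 ≈ +¥473.3 trillion.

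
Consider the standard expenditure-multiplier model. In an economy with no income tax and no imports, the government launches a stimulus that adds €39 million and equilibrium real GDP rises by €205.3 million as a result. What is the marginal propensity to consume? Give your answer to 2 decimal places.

0.81

Implied spending multiplier k = ΔY/ΔG = 205.3/39 ≈ 5.2641.
Since k = 1/(1 − MPC), MPC = 1 − 1/k = 1 − ΔG/ΔY = 1 − 39/205.3 ≈ 0.81.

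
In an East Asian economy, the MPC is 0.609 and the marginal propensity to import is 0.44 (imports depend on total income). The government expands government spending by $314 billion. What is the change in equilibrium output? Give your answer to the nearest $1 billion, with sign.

+$378 billion

Expenditure multiplier = 1/(1 − c + m) = 1/(1 − 0.609 + 0.44) = 1/0.831 ≈ 1.203.
ΔY = k × ΔG = (+$314 billion) / 0.831 ≈ +$378 billion.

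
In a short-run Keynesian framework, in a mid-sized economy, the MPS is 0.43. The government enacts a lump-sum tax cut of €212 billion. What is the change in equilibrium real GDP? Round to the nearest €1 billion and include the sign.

+€281 billion

MPC = 1 − MPS = 1 − 0.43 = 0.57.
A lump-sum tax change of −€212 billion shifts disposable income by +€212 billion; first-round consumption changes by −c × ΔT = −0.57 × (−€212 billion) = +€120.84 billion.
Expenditure multiplier = 1/(1 − MPC) = 1/(1 − 0.57) = 1/0.43 ≈ 2.326.
The tax multiplier is −c × k ≈ −1.326, so ΔY = k × (−c·ΔT) = (+€120.84 billion) / 0.43 ≈ +€281 billion.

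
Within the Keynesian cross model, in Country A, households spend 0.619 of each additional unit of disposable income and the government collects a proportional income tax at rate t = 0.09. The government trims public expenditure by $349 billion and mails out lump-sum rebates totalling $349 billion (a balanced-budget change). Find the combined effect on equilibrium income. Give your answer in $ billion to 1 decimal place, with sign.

Expenditure multiplier = 1/(1 − c(1−t)) = 1/(1 − 0.619×0.91) = 1/0.43671 ≈ 2.29.
ΔG contributes k·ΔG = (−$349 billion) / 0.43671 ≈ −$799.2 billion.
ΔT of −$349 billion changes first-round spending by −c·ΔT = +$216.031 billion, contributing k·(−c·ΔT) = (+$216.031 billion) / 0.43671 ≈ +$494.7 billion.
Net ΔY = k(ΔG − c·ΔT) = (−$132.969 billion) / 0.43671 ≈ −$304.5 billion.

−$304.5 billion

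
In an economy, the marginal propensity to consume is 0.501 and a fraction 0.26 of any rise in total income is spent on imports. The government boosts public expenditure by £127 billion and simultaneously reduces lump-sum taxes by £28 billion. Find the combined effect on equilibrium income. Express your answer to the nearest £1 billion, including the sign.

+£186 billion

Expenditure multiplier = 1/(1 − c + m) = 1/(1 − 0.501 + 0.26) = 1/0.759 ≈ 1.318.
ΔG contributes k·ΔG = (+£127 billion) / 0.759 ≈ +£167.3 billion.
ΔT of −£28 billion changes first-round spending by −c·ΔT = +£14.028 billion, contributing k·(−c·ΔT) = (+£14.028 billion) / 0.759 ≈ +£18.5 billion.
Net ΔY = k(ΔG − c·ΔT) = (+£141.028 billion) / 0.759 ≈ +£186 billion.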